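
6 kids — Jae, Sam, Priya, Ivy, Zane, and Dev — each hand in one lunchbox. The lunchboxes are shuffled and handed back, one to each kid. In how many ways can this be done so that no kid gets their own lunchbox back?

Count assignments avoiding every fixed point. For any j of the 6 kids fixed to their own lunchbox, the other 6−j can be arranged in (6−j)! ways.
By inclusion–exclusion this is Σ_{j=0}^{6} (−1)^j C(6,j)·(6−j)!.
Computing: 720 − 720 + 360 − 120 + 30 − 6 + 1 = 265.

265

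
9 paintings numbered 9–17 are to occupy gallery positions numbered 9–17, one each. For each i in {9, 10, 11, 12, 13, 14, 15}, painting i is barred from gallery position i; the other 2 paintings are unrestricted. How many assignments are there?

165016

Let Aᵢ (for 9 ≤ i ≤ 15) be the placements that put painting i in its forbidden gallery position. Any j of these fix j positions, leaving (9−j)! ways to fill the rest, and there are C(7,j) ways to pick which j.
By inclusion–exclusion, the number of valid placements is Σ_{j=0}^{7} (−1)^j C(7,j)·(9−j)!.
Computing: 362880 − 282240 + 105840 − 25200 + 4200 − 504 + 42 − 2 = 165016.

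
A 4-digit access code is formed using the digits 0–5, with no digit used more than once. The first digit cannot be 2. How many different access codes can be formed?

The first digit has 6−1 = 5 choices (anything except 2).
The remaining 3 digits are filled from the other 5 symbols without repetition: 5 × 4 × 3 = 60.
Total: 5 × 60 = 300.

300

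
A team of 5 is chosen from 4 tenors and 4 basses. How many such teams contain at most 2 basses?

28

Split by how many basses are chosen (0 through 2).
Sum: C(4,0)·C(4,5) + C(4,1)·C(4,4) + C(4,2)·C(4,3) = 0 + 4 + 24 = 28.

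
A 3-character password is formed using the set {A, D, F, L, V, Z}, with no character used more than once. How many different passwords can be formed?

This is a permutation of 3 out of 6: P(6,3) = 6!/3!.
6 × 5 × 4 = 120.

120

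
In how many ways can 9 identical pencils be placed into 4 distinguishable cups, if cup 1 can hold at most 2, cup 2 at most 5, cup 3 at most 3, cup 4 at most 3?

29

Ignoring the caps, the number of non-negative solutions to x_1+…+x_4 = 9 is C(12,3) = 220.
Subtract solutions that violate a single cap (substitute x_i' = x_i − (cap_i+1)): x_1 ≥ 3 gives C(9,3) = 84; x_2 ≥ 6 gives C(6,3) = 20; x_3 ≥ 4 gives C(8,3) = 56; x_4 ≥ 4 gives C(8,3) = 56. Together 216.
Add back pairs where two caps are both exceeded: 1 + 10 + 10 + 0 + 0 + 4 = 25.
By inclusion–exclusion the count is 220 − 216 + 25 = 29.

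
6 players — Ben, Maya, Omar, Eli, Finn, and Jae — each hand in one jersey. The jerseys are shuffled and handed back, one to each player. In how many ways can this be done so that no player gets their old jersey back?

This is the derangement count D_6: permutations of 6 items with no fixed point.
By inclusion–exclusion this is Σ_{j=0}^{6} (−1)^j C(6,j)·(6−j)!.
Computing: 720 − 720 + 360 − 120 + 30 − 6 + 1 = 265.

265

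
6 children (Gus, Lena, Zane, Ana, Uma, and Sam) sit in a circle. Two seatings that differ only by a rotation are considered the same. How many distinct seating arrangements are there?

Fix one person's seat to break rotational symmetry; the remaining 5 people can be arranged in (5)! = 120 ways.

120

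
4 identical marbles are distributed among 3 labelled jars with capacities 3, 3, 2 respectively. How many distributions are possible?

10

Ignoring the caps, the number of non-negative solutions to x_1+…+x_3 = 4 is C(6,2) = 15.
Subtract solutions that violate a single cap (substitute x_i' = x_i − (cap_i+1)): x_1 ≥ 4 gives C(2,2) = 1; x_2 ≥ 4 gives C(2,2) = 1; x_3 ≥ 3 gives C(3,2) = 3. Together 5.
No two caps can be exceeded simultaneously, so the pair terms are all 0.
By inclusion–exclusion the count is 15 − 5 + 0 = 10.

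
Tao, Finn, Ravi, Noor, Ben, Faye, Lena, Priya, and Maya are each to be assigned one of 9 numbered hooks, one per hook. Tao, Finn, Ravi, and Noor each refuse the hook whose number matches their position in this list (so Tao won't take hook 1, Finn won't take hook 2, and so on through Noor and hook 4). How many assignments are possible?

229080

Let Aᵢ (for 1 ≤ i ≤ 4) be the placements that put person i in their forbidden hook. Any j of these fix j positions, leaving (9−j)! ways to fill the rest, and there are C(4,j) ways to pick which j.
By inclusion–exclusion, the number of valid placements is Σ_{j=0}^{4} (−1)^j C(4,j)·(9−j)!.
Computing: 362880 − 161280 + 30240 − 2880 + 120 = 229080.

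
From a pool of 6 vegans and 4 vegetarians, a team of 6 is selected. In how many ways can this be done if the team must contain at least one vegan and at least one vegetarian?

209

With no constraint there are C(10,6) = 210 possible selections.
Selections missing a whole group: no vegans → C(4,6) = 0; no vegetarians → C(6,6) = 1.
Both groups omitted at once is impossible, so 210 − 1 = 209.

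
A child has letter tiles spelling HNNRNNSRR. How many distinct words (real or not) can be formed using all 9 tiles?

Letter multiplicities in HNNRNNSRR: H×1, N×4, R×3, S×1.
The number of distinct arrangements is 9!/(4!·3!) = 362880/144 = 2520.

2520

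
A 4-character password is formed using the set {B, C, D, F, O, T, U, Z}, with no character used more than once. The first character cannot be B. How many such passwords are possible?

The first character has 8−1 = 7 choices (anything except B).
The remaining 3 characters are filled from the other 7 symbols without repetition: 7 × 6 × 5 = 210.
Total: 7 × 210 = 1470.

1470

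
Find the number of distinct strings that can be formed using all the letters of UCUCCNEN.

UCUCCNEN has 8 letters with C appearing 3 times, N appearing twice, and U appearing twice.
Dividing 8! = 40320 by 3!·2!·2! = 24 for the repeated letters gives 1680.

1680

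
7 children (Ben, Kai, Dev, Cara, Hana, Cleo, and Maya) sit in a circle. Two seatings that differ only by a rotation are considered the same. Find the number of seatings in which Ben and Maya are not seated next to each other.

480

Without the restriction there are (6)! = 720 seatings.
Seatings with Ben beside Maya: treat them as a block with 2 internal orders, giving 2 × (5)! = 240.
Subtracting, 720 − 240 = 480.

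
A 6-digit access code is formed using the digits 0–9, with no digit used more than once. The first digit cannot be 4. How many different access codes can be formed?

136080

The first digit has 10−1 = 9 choices (anything except 4).
The remaining 5 digits are filled from the other 9 symbols without repetition: 9 × 8 × 7 × 6 × 5 = 15120.
Total: 9 × 15120 = 136080.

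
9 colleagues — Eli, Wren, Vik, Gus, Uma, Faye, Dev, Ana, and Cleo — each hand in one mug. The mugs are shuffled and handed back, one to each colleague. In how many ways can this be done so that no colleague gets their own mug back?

This is the derangement count D_9: permutations of 9 items with no fixed point.
By inclusion–exclusion this is Σ_{j=0}^{9} (−1)^j C(9,j)·(9−j)!.
Computing: 362880 − 362880 + 181440 − 60480 + 15120 − 3024 + 504 − 72 + 9 − 1 = 133496.

133496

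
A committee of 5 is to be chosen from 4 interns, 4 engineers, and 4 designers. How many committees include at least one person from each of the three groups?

624

Unrestricted: C(12,5) = 792 ways to pick any 5 of the 12.
Selections missing a whole group: no interns → C(8,5) = 56; no engineers → C(8,5) = 56; no designers → C(8,5) = 56.
Add back selections omitting two groups (i.e. drawn from a single group): C(4,5) + C(4,5) + C(4,5) = 0.
By inclusion–exclusion: 792 − 168 + 0 = 624.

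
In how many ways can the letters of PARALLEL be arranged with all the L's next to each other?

360

Treat the 3 copies of L as a single block. The multiset to arrange is then {LLL, A, A, E, P, R}, 6 items in all.
That gives (6)!/(2!) = 360 arrangements.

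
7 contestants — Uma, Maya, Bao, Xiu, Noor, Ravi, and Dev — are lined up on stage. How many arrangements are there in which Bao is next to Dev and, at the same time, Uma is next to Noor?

480

Treat {Bao,Dev} as one block (2 orders) and {Uma,Noor} as another (2 orders).
That leaves 5 units to arrange: 2 × 2 × 5! = 4 × 120 = 480.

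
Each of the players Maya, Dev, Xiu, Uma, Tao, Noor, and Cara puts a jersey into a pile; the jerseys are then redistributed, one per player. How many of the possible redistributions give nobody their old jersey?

Count assignments avoiding every fixed point. For any j of the 7 players fixed to their old jersey, the other 7−j can be arranged in (7−j)! ways.
By inclusion–exclusion this is Σ_{j=0}^{7} (−1)^j C(7,j)·(7−j)!.
Computing: 5040 − 5040 + 2520 − 840 + 210 − 42 + 7 − 1 = 1854.

1854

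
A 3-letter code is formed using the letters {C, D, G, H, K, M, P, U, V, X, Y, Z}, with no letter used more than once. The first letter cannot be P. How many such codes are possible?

The first letter has 12−1 = 11 choices (anything except P).
The remaining 2 letters are filled from the other 11 symbols without repetition: 11 × 10 = 110.
Total: 11 × 110 = 1210.

1210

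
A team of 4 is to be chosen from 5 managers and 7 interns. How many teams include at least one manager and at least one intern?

455

Unrestricted: C(12,4) = 495 ways to pick any 4 of the 12.
Selections missing a whole group: no managers → C(7,4) = 35; no interns → C(5,4) = 5.
Both groups omitted at once is impossible, so 495 − 40 = 455.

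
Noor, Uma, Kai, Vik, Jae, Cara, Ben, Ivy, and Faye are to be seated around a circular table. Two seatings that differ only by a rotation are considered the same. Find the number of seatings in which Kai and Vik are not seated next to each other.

30240

All circular seatings of 9 people number (8)! = 40320.
Seatings with Kai beside Vik: treat them as a block with 2 internal orders, giving 2 × (7)! = 10080.
Subtracting, 40320 − 10080 = 30240.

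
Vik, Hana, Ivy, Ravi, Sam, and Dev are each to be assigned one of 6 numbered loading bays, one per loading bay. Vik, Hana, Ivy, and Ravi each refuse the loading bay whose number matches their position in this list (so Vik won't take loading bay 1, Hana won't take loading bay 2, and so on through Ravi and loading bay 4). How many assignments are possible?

Let Aᵢ (for 1 ≤ i ≤ 4) be the placements that put person i in their forbidden loading bay. Any j of these fix j positions, leaving (6−j)! ways to fill the rest, and there are C(4,j) ways to pick which j.
By inclusion–exclusion, the number of valid placements is Σ_{j=0}^{4} (−1)^j C(4,j)·(6−j)!.
Computing: 720 − 480 + 144 − 24 + 2 = 362.

362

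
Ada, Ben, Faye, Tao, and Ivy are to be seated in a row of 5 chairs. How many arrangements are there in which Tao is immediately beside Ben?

48

Treat {Tao, Ben} as a single unit. There are 4 units to order, and the pair itself can be ordered 2 ways.
That gives 2 × 4! = 2 × 24 = 48.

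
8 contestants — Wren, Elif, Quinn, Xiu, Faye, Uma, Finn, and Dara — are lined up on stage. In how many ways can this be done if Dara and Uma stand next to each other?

Glue Dara and Uma into one block (2 internal orders), leaving 7 units to arrange in a row.
So the count is 2·(7)! = 10080.

10080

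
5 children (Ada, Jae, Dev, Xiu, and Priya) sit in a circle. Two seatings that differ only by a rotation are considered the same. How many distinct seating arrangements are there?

24

Fix one person's seat to break rotational symmetry; the remaining 4 people can be arranged in (4)! = 24 ways.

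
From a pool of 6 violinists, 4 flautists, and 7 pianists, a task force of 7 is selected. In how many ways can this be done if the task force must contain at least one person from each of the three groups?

17283

Unrestricted: C(17,7) = 19448 ways to pick any 7 of the 17.
Selections missing a whole group: no violinists → C(11,7) = 330; no flautists → C(13,7) = 1716; no pianists → C(10,7) = 120.
Add back selections omitting two groups (i.e. drawn from a single group): C(6,7) + C(4,7) + C(7,7) = 1.
By inclusion–exclusion: 19448 − 2166 + 1 = 17283.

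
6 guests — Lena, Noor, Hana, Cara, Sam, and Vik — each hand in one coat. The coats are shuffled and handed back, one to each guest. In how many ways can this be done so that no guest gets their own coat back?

This is the derangement count D_6: permutations of 6 items with no fixed point.
By inclusion–exclusion this is Σ_{j=0}^{6} (−1)^j C(6,j)·(6−j)!.
Computing: 720 − 720 + 360 − 120 + 30 − 6 + 1 = 265.

265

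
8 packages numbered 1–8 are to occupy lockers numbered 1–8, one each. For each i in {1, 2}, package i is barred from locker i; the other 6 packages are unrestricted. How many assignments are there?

30960

Let Aᵢ (for i ∈ {1, 2}) be the placements that put package i in its forbidden locker. Any j of these fix j positions, leaving (8−j)! ways to fill the rest, and there are C(2,j) ways to pick which j.
By inclusion–exclusion, the number of valid placements is Σ_{j=0}^{2} (−1)^j C(2,j)·(8−j)!.
Computing: 40320 − 10080 + 720 = 30960.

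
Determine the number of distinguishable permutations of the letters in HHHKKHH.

The 7 letters of HHHKKHH have repeats: H appearing 5 times and K appearing twice.
Dividing 7! = 5040 by 5!·2! = 240 for the repeated letters gives 21.

21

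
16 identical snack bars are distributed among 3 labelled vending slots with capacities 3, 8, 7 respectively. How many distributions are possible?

6

By stars and bars, unrestricted non-negative solutions to x_1+…+x_3 = 16 number C(16+2,2) = 153.
Subtract solutions that violate a single cap (substitute x_i' = x_i − (cap_i+1)): x_1 ≥ 4 gives C(14,2) = 91; x_2 ≥ 9 gives C(9,2) = 36; x_3 ≥ 8 gives C(10,2) = 45. Together 172.
Add back pairs where two caps are both exceeded: 10 + 15 + 0 = 25.
By inclusion–exclusion the count is 153 − 172 + 25 = 6.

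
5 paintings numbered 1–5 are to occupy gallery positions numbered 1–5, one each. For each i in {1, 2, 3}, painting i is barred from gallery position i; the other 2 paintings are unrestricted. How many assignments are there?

64

Let Aᵢ (for i ∈ {1, 2, 3}) be the placements that put painting i in its forbidden gallery position. Any j of these fix j positions, leaving (5−j)! ways to fill the rest, and there are C(3,j) ways to pick which j.
By inclusion–exclusion, the number of valid placements is Σ_{j=0}^{3} (−1)^j C(3,j)·(5−j)!.
Computing: 120 − 72 + 18 − 2 = 64.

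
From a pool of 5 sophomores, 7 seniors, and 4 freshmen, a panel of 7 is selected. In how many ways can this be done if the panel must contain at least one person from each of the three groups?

10283

With no constraint there are C(16,7) = 11440 possible selections.
Subtract selections that omit an entire group: no sophomores → C(11,7) = 330; no seniors → C(9,7) = 36; no freshmen → C(12,7) = 792.
Add back selections omitting two groups (i.e. drawn from a single group): C(5,7) + C(7,7) + C(4,7) = 1.
By inclusion–exclusion: 11440 − 1158 + 1 = 10283.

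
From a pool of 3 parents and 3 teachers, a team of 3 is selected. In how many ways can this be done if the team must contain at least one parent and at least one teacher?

18

Total 3-person selections from all 6: C(6,3) = 20.
Subtract selections that omit an entire group: no parents → C(3,3) = 1; no teachers → C(3,3) = 1.
Both groups omitted at once is impossible, so 20 − 2 = 18.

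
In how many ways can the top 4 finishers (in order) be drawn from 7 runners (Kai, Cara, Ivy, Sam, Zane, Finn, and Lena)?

840

There are 7 choices for 1st place, 6 for 2nd, and so on down to 4 for position 4.
That gives 7 × 6 × 5 × 4 = 840.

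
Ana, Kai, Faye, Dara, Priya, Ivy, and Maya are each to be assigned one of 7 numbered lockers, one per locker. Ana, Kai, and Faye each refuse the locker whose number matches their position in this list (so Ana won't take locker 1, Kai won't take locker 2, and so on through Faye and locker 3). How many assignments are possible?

3216

Let Aᵢ (for i ∈ {1, 2, 3}) be the placements that put person i in their forbidden locker. Any j of these fix j positions, leaving (7−j)! ways to fill the rest, and there are C(3,j) ways to pick which j.
By inclusion–exclusion, the number of valid placements is Σ_{j=0}^{3} (−1)^j C(3,j)·(7−j)!.
Computing: 5040 − 2160 + 360 − 24 = 3216.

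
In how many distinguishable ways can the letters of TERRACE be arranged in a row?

Letter multiplicities in TERRACE: A×1, C×1, E×2, R×2, T×1.
So there are 7! / (2!·2!) = 1260 distinguishable arrangements.

1260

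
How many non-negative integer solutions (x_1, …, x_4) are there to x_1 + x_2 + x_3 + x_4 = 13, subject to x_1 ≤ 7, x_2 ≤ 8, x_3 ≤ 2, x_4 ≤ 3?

66

By stars and bars, unrestricted non-negative solutions to x_1+…+x_4 = 13 number C(13+3,3) = 560.
Subtract solutions that violate a single cap (substitute x_i' = x_i − (cap_i+1)): x_1 ≥ 8 gives C(8,3) = 56; x_2 ≥ 9 gives C(7,3) = 35; x_3 ≥ 3 gives C(13,3) = 286; x_4 ≥ 4 gives C(12,3) = 220. Together 597.
Add back pairs where two caps are both exceeded: 0 + 10 + 4 + 4 + 1 + 84 = 103.
By inclusion–exclusion the count is 560 − 597 + 103 = 66.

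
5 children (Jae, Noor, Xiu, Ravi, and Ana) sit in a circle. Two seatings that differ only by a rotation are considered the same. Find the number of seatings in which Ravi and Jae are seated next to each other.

Treat {Ravi, Jae} as one unit (2 internal orders) and seat the resulting 4 units around the table: (3)! circular arrangements.
So 2 × (3)! = 2 × 6 = 12.

12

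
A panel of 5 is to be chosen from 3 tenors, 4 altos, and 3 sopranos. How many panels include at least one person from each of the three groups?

Total 5-person selections from all 10: C(10,5) = 252.
Selections missing a whole group: no tenors → C(7,5) = 21; no altos → C(6,5) = 6; no sopranos → C(7,5) = 21.
Add back selections omitting two groups (i.e. drawn from a single group): C(3,5) + C(4,5) + C(3,5) = 0.
By inclusion–exclusion: 252 − 48 + 0 = 204.

204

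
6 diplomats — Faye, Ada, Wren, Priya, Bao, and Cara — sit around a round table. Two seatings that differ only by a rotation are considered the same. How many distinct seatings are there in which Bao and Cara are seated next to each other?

Treat {Bao, Cara} as one unit (2 internal orders) and seat the resulting 5 units around the table: (4)! circular arrangements.
So 2 × (4)! = 2 × 24 = 48.

48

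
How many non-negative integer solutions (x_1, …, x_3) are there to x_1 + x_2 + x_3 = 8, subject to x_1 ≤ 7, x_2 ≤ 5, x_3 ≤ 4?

28

By stars and bars, unrestricted non-negative solutions to x_1+…+x_3 = 8 number C(8+2,2) = 45.
Subtract solutions that violate a single cap (substitute x_i' = x_i − (cap_i+1)): x_1 ≥ 8 gives C(2,2) = 1; x_2 ≥ 6 gives C(4,2) = 6; x_3 ≥ 5 gives C(5,2) = 10. Together 17.
No two caps can be exceeded simultaneously, so the pair terms are all 0.
By inclusion–exclusion the count is 45 − 17 + 0 = 28.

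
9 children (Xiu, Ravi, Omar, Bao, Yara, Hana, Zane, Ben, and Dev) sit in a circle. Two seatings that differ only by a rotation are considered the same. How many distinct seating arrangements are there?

40320

Around a circle, 9 distinct people have 9!/9 = (8)! = 40320 rotationally distinct seatings.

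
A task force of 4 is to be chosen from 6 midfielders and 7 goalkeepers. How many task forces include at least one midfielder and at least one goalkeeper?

665

Total 4-person selections from all 13: C(13,4) = 715.
Selections missing a whole group: no midfielders → C(7,4) = 35; no goalkeepers → C(6,4) = 15.
Both groups omitted at once is impossible, so 715 − 50 = 665.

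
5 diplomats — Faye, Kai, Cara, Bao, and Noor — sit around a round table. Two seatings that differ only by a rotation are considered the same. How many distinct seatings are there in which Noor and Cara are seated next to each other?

12

Treat {Noor, Cara} as one unit (2 internal orders) and seat the resulting 4 units around the table: (3)! circular arrangements.
So 2 × (3)! = 2 × 6 = 12.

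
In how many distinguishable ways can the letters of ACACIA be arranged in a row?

ACACIA has 6 letters with A appearing 3 times and C appearing twice.
Dividing 6! = 720 by 3!·2! = 12 for the repeated letters gives 60.

60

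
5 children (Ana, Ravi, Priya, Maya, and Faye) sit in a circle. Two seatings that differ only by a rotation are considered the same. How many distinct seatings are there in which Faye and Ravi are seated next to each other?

12

Treat {Faye, Ravi} as one unit (2 internal orders) and seat the resulting 4 units around the table: (3)! circular arrangements.
So 2 × (3)! = 2 × 6 = 12.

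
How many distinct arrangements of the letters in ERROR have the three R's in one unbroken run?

Treat the 3 copies of R as a single block. The multiset to arrange is then {RRR, E, O}, 3 items in all.
All 3 items are distinct, so there are (3)! = 6 arrangements.

6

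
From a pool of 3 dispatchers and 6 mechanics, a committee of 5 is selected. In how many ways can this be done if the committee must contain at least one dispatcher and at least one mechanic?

120

Unrestricted: C(9,5) = 126 ways to pick any 5 of the 9.
Subtract selections that omit an entire group: no dispatchers → C(6,5) = 6; no mechanics → C(3,5) = 0.
Both groups omitted at once is impossible, so 126 − 6 = 120.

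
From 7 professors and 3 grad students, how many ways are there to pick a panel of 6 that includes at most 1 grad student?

Split by how many grad students are chosen (0 through 1).
Sum: C(3,0)·C(7,6) + C(3,1)·C(7,5) = 7 + 63 = 70.

70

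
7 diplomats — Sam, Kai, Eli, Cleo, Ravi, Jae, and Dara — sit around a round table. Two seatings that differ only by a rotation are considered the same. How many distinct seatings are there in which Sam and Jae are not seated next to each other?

All circular seatings of 7 people number (6)! = 720.
Seatings with Sam beside Jae: treat them as a block with 2 internal orders, giving 2 × (5)! = 240.
Subtracting, 720 − 240 = 480.

480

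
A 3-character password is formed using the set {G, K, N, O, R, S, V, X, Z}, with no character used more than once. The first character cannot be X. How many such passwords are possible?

448

The first character has 9−1 = 8 choices (anything except X).
The remaining 2 characters are filled from the other 8 symbols without repetition: 8 × 7 = 56.
Total: 8 × 56 = 448.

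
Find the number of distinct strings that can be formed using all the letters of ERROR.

20

Letter multiplicities in ERROR: E×1, O×1, R×3.
The number of distinct arrangements is 5!/(3!) = 120/6 = 20.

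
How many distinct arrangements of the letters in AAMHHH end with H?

30

With the last slot taken by H, it remains to arrange the other 5 letters (AAMHH).
Those 5 letters have A appearing twice and H appearing twice, giving (5)!/(2!·2!) = 30.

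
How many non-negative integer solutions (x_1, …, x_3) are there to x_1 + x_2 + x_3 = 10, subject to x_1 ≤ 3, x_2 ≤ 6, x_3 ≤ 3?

Ignoring the caps, the number of non-negative solutions to x_1+…+x_3 = 10 is C(12,2) = 66.
Subtract solutions that violate a single cap (substitute x_i' = x_i − (cap_i+1)): x_1 ≥ 4 gives C(8,2) = 28; x_2 ≥ 7 gives C(5,2) = 10; x_3 ≥ 4 gives C(8,2) = 28. Together 66.
Add back pairs where two caps are both exceeded: 0 + 6 + 0 = 6.
By inclusion–exclusion the count is 66 − 66 + 6 = 6.

6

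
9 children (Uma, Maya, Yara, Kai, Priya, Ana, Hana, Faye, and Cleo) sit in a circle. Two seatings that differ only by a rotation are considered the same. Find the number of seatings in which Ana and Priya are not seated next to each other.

30240

Without the restriction there are (8)! = 40320 seatings.
Those with Ana next to Priya: fuse the pair into one unit and seat 8 units around a circle — 2·(7)! = 10080.
Subtracting, 40320 − 10080 = 30240.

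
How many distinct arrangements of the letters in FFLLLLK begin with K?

With the first slot taken by K, it remains to arrange the other 6 letters (FFLLLL).
Those 6 letters have F appearing twice and L appearing 4 times, giving (6)!/(4!·2!) = 15.

15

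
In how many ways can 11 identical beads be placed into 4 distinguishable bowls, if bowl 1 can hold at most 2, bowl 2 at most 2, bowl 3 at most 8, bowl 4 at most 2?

Ignoring the caps, the number of non-negative solutions to x_1+…+x_4 = 11 is C(14,3) = 364.
Subtract solutions that violate a single cap (substitute x_i' = x_i − (cap_i+1)): x_1 ≥ 3 gives C(11,3) = 165; x_2 ≥ 3 gives C(11,3) = 165; x_3 ≥ 9 gives C(5,3) = 10; x_4 ≥ 3 gives C(11,3) = 165. Together 505.
Add back pairs where two caps are both exceeded: 56 + 0 + 56 + 0 + 56 + 0 = 168.
Subtract triples: 0 + 10 + 0 + 0 = 10.
By inclusion–exclusion the count is 364 − 505 + 168 − 10 = 17.

17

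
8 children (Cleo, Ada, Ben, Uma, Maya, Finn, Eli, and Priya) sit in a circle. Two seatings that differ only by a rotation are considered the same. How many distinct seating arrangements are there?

Seat Cleo anywhere (absorbing the rotational symmetry), then permute the other 7: (7)! = 5040.

5040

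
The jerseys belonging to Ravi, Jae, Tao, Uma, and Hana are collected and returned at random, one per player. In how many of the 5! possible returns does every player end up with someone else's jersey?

44

Let Aᵢ be the assignments in which player i gets their old jersey. We want the size of the complement of A₁∪…∪A_5.
By inclusion–exclusion this is Σ_{j=0}^{5} (−1)^j C(5,j)·(5−j)!.
Computing: 120 − 120 + 60 − 20 + 5 − 1 = 44.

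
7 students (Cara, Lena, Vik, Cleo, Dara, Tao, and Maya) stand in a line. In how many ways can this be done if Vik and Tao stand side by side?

Place the 5 others and the Vik-Tao pair as 6 objects in a line; the pair has 2 internal arrangements.
So the count is 2·(6)! = 1440.

1440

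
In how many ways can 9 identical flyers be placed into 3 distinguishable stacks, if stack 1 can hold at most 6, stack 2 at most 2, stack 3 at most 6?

Without the upper bounds there are C(11,2) = 55 ways to split 9 among 3 stacks.
Subtract solutions that violate a single cap (substitute x_i' = x_i − (cap_i+1)): x_1 ≥ 7 gives C(4,2) = 6; x_2 ≥ 3 gives C(8,2) = 28; x_3 ≥ 7 gives C(4,2) = 6. Together 40.
No two caps can be exceeded simultaneously, so the pair terms are all 0.
By inclusion–exclusion the count is 55 − 40 + 0 = 15.

15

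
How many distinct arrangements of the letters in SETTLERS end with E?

Fix E in the last position and arrange the remaining 7 letters.
Those 7 letters have S appearing twice and T appearing twice, giving (7)!/(2!·2!) = 1260.

1260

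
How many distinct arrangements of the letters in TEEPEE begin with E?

20

With the first slot taken by E, it remains to arrange the other 5 letters (TEPEE).
Those 5 letters have E appearing 3 times, giving (5)!/(3!) = 20.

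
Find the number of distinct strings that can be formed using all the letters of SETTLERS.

The 8 letters of SETTLERS have repeats: E appearing twice, S appearing twice, and T appearing twice.
So there are 8! / (2!·2!·2!) = 5040 distinguishable arrangements.

5040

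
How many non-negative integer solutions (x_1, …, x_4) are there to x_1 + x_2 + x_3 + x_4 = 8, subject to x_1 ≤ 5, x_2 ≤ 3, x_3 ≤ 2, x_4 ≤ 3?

By stars and bars, unrestricted non-negative solutions to x_1+…+x_4 = 8 number C(8+3,3) = 165.
Subtract solutions that violate a single cap (substitute x_i' = x_i − (cap_i+1)): x_1 ≥ 6 gives C(5,3) = 10; x_2 ≥ 4 gives C(7,3) = 35; x_3 ≥ 3 gives C(8,3) = 56; x_4 ≥ 4 gives C(7,3) = 35. Together 136.
Add back pairs where two caps are both exceeded: 0 + 0 + 0 + 4 + 1 + 4 = 9.
By inclusion–exclusion the count is 165 − 136 + 9 = 38.

38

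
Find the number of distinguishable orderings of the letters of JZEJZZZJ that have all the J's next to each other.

Treat the 3 copies of J as a single block. The multiset to arrange is then {JJJ, E, Z, Z, Z, Z}, 6 items in all.
That gives (6)!/(4!) = 30 arrangements.

30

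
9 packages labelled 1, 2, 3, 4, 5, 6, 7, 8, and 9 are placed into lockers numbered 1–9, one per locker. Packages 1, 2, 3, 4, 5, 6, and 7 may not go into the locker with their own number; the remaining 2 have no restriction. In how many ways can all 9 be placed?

165016

Let Aᵢ (for 1 ≤ i ≤ 7) be the placements that put package i in its forbidden locker. Any j of these fix j positions, leaving (9−j)! ways to fill the rest, and there are C(7,j) ways to pick which j.
By inclusion–exclusion, the number of valid placements is Σ_{j=0}^{7} (−1)^j C(7,j)·(9−j)!.
Computing: 362880 − 282240 + 105840 − 25200 + 4200 − 504 + 42 − 2 = 165016.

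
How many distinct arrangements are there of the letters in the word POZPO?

Letter multiplicities in POZPO: O×2, P×2, Z×1.
Dividing 5! = 120 by 2!·2! = 4 for the repeated letters gives 30.

30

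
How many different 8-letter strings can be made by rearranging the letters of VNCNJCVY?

5040

VNCNJCVY has 8 letters with C appearing twice, N appearing twice, and V appearing twice.
So there are 8! / (2!·2!·2!) = 5040 distinguishable arrangements.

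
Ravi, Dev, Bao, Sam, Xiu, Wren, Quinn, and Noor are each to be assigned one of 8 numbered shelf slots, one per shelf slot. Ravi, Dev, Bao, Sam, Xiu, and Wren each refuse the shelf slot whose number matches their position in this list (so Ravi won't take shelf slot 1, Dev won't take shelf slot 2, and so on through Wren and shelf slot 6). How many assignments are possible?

18806

Let Aᵢ (for 1 ≤ i ≤ 6) be the placements that put person i in their forbidden shelf slot. Any j of these fix j positions, leaving (8−j)! ways to fill the rest, and there are C(6,j) ways to pick which j.
By inclusion–exclusion, the number of valid placements is Σ_{j=0}^{6} (−1)^j C(6,j)·(8−j)!.
Computing: 40320 − 30240 + 10800 − 2400 + 360 − 36 + 2 = 18806.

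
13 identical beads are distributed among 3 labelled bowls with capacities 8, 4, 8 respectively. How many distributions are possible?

30

Ignoring the caps, the number of non-negative solutions to x_1+…+x_3 = 13 is C(15,2) = 105.
Subtract solutions that violate a single cap (substitute x_i' = x_i − (cap_i+1)): x_1 ≥ 9 gives C(6,2) = 15; x_2 ≥ 5 gives C(10,2) = 45; x_3 ≥ 9 gives C(6,2) = 15. Together 75.
No two caps can be exceeded simultaneously, so the pair terms are all 0.
By inclusion–exclusion the count is 105 − 75 + 0 = 30.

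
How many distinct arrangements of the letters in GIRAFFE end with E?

360

Fix E in the last position and arrange the remaining 6 letters.
Those 6 letters have F appearing twice, giving (6)!/(2!) = 360.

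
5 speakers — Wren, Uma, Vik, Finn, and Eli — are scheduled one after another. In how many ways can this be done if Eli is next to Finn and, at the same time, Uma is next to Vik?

Treat {Eli,Finn} as one block (2 orders) and {Uma,Vik} as another (2 orders).
That leaves 3 units to arrange: 2 × 2 × 3! = 4 × 6 = 24.

24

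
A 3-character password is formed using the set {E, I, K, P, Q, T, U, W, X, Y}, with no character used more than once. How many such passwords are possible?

720

With no repetition, fill the 3 characters in order: 10 choices, then 9, down to 8.
10 × 9 × 8 = 720.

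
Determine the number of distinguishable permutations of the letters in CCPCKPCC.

168

Letter multiplicities in CCPCKPCC: C×5, K×1, P×2.
So there are 8! / (5!·2!) = 168 distinguishable arrangements.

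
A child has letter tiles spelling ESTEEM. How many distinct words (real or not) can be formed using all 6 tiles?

ESTEEM has 6 letters with E appearing 3 times.
The number of distinct arrangements is 6!/(3!) = 720/6 = 120.

120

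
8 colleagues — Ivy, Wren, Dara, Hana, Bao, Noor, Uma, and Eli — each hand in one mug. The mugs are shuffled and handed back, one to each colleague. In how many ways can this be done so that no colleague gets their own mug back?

Count assignments avoiding every fixed point. For any j of the 8 colleagues fixed to their own mug, the other 8−j can be arranged in (8−j)! ways.
By inclusion–exclusion this is Σ_{j=0}^{8} (−1)^j C(8,j)·(8−j)!.
Computing: 40320 − 40320 + 20160 − 6720 + 1680 − 336 + 56 − 8 + 1 = 14833.

14833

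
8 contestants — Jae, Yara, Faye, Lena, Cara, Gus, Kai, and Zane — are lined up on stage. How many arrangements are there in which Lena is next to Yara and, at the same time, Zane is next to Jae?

Treat {Lena,Yara} as one block (2 orders) and {Zane,Jae} as another (2 orders).
That leaves 6 units to arrange: 2 × 2 × 6! = 4 × 720 = 2880.

2880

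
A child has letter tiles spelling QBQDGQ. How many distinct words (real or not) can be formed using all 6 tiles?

The 6 letters of QBQDGQ have repeats: Q appearing 3 times.
So there are 6! / (3!) = 120 distinguishable arrangements.

120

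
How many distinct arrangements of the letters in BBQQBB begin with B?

With the first slot taken by B, it remains to arrange the other 5 letters (BQQBB).
Those 5 letters have B appearing 3 times and Q appearing twice, giving (5)!/(3!·2!) = 10.

10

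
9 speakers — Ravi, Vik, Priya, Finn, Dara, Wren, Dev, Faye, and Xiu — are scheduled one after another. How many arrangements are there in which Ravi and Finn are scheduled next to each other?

80640

Place the 7 others and the Ravi-Finn pair as 8 objects in a line; the pair has 2 internal arrangements.
That gives 2 × 8! = 2 × 40320 = 80640.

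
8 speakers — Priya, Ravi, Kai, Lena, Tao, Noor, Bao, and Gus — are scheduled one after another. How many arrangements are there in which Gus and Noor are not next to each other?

30240

Of the 8! = 40320 arrangements, those with Gus and Noor adjacent number 2 × 7! = 10080 (treat the pair as a block with 2 internal orders).
So 40320 − 10080 = 30240 arrangements keep them apart.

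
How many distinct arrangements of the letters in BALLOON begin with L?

360

Fix L in the first position and arrange the remaining 6 letters.
Those 6 letters have O appearing twice, giving (6)!/(2!) = 360.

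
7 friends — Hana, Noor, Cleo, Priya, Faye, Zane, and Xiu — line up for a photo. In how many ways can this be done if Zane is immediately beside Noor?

1440

Place the 5 others and the Zane-Noor pair as 6 objects in a line; the pair has 2 internal arrangements.
So the count is 2·(6)! = 1440.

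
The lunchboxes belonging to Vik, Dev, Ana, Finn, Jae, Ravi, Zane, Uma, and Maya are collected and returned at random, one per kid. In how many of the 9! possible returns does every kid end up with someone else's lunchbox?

This is the derangement count D_9: permutations of 9 items with no fixed point.
By inclusion–exclusion this is Σ_{j=0}^{9} (−1)^j C(9,j)·(9−j)!.
Computing: 362880 − 362880 + 181440 − 60480 + 15120 − 3024 + 504 − 72 + 9 − 1 = 133496.

133496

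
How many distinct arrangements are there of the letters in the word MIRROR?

Letter multiplicities in MIRROR: I×1, M×1, O×1, R×3.
The number of distinct arrangements is 6!/(3!) = 720/6 = 120.

120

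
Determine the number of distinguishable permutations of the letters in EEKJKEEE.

The 8 letters of EEKJKEEE have repeats: E appearing 5 times and K appearing twice.
So there are 8! / (5!·2!) = 168 distinguishable arrangements.

168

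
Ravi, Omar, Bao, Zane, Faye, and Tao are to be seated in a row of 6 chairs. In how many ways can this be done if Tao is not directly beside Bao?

Of the 6! = 720 arrangements, those with Tao and Bao adjacent number 2 × 5! = 240 (treat the pair as a block with 2 internal orders).
So 720 − 240 = 480 arrangements keep them apart.

480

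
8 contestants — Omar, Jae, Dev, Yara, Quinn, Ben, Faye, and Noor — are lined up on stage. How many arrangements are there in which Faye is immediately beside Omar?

10080

Place the 6 others and the Faye-Omar pair as 7 objects in a line; the pair has 2 internal arrangements.
That gives 2 × 7! = 2 × 5040 = 10080.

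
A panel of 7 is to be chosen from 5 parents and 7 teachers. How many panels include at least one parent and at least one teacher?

791

Total 7-person selections from all 12: C(12,7) = 792.
Subtract selections that omit an entire group: no parents → C(7,7) = 1; no teachers → C(5,7) = 0.
Both groups omitted at once is impossible, so 792 − 1 = 791.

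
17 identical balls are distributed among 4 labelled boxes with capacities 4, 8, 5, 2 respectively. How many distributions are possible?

10

Without the upper bounds there are C(20,3) = 1140 ways to split 17 among 4 boxes.
Subtract solutions that violate a single cap (substitute x_i' = x_i − (cap_i+1)): x_1 ≥ 5 gives C(15,3) = 455; x_2 ≥ 9 gives C(11,3) = 165; x_3 ≥ 6 gives C(14,3) = 364; x_4 ≥ 3 gives C(17,3) = 680. Together 1664.
Add back pairs where two caps are both exceeded: 20 + 84 + 220 + 10 + 56 + 165 = 555.
Subtract triples: 0 + 1 + 20 + 0 = 21.
By inclusion–exclusion the count is 1140 − 1664 + 555 − 21 = 10.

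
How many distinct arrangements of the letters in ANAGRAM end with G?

With the last slot taken by G, it remains to arrange the other 6 letters (ANARAM).
Those 6 letters have A appearing 3 times, giving (6)!/(3!) = 120.

120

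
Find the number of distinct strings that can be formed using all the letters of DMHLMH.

180

The 6 letters of DMHLMH have repeats: H appearing twice and M appearing twice.
The number of distinct arrangements is 6!/(2!·2!) = 720/4 = 180.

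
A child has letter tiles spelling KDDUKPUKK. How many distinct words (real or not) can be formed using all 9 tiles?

3780

KDDUKPUKK has 9 letters with D appearing twice, K appearing 4 times, and U appearing twice.
Dividing 9! = 362880 by 4!·2!·2! = 96 for the repeated letters gives 3780.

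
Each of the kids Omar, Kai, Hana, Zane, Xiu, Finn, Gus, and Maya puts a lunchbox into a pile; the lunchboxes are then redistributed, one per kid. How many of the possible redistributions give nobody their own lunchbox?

Count assignments avoiding every fixed point. For any j of the 8 kids fixed to their own lunchbox, the other 8−j can be arranged in (8−j)! ways.
By inclusion–exclusion this is Σ_{j=0}^{8} (−1)^j C(8,j)·(8−j)!.
Computing: 40320 − 40320 + 20160 − 6720 + 1680 − 336 + 56 − 8 + 1 = 14833.

14833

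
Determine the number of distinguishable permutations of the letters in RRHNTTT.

Letter multiplicities in RRHNTTT: H×1, N×1, R×2, T×3.
The number of distinct arrangements is 7!/(3!·2!) = 5040/12 = 420.

420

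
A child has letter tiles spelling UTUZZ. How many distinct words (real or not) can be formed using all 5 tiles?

30

UTUZZ has 5 letters with U appearing twice and Z appearing twice.
Dividing 5! = 120 by 2!·2! = 4 for the repeated letters gives 30.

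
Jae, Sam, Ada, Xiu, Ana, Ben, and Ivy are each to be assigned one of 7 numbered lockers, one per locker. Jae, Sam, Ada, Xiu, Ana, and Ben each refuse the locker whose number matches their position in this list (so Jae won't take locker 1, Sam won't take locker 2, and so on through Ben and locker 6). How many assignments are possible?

2119

Let Aᵢ (for 1 ≤ i ≤ 6) be the placements that put person i in their forbidden locker. Any j of these fix j positions, leaving (7−j)! ways to fill the rest, and there are C(6,j) ways to pick which j.
By inclusion–exclusion, the number of valid placements is Σ_{j=0}^{6} (−1)^j C(6,j)·(7−j)!.
Computing: 5040 − 4320 + 1800 − 480 + 90 − 12 + 1 = 2119.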